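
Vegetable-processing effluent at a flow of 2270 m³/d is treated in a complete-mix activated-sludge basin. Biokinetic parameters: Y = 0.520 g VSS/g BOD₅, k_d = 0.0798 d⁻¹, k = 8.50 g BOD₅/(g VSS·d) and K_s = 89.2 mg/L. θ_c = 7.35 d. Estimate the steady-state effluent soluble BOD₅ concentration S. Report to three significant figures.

S ≈ 4.58 mg/L

Effluent substrate depends only on kinetics and SRT: S = K_s(1 + k_d θ_c) / [θ_c(Yk − k_d) − 1] = 89.2 × (1 + 0.0798 × 7.35) / [7.35 × (0.520 × 8.50 − 0.0798) − 1] = 141.5 / 30.90 = 4.580 mg/L.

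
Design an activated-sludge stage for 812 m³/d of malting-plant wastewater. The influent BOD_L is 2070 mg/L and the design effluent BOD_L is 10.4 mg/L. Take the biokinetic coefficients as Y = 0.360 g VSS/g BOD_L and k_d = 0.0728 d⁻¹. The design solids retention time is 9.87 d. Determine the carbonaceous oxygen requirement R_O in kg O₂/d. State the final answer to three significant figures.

R_O ≈ 1170 kg O₂/d

The observed yield is Y_obs = Y/(1 + k_d·θ_c) = 0.360 / (1 + 0.0728 × 9.87) = 0.360 / 1.719 = 0.2095 g VSS per g BOD_L removed.
Mass of BOD_L removed per day: Q(S₀ − S) = 812 × 2060 g/m³ = 1672 kg/d.
Biomass synthesised: P_X = Y_obs × 1672 = 350.3 kg VSS/d.
R_O = Q·(S₀ − S) − 1.42·P_X = 1672 − 1.42 × 350.3 = 1175 kg O₂/d.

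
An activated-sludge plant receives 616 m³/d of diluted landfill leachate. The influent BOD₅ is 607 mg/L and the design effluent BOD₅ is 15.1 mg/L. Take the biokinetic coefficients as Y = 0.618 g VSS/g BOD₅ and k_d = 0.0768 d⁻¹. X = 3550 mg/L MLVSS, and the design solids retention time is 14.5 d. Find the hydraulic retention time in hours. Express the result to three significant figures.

Steady-state biomass mass balance: V·X·(1 + k_d·θ_c) = Y·Q·(S₀ − S)·θ_c, so V = 0.618 × 616 × (607 − 15.1) × 14.5 / [3550 × (1 + 0.0768 × 14.5)] = 3.27×10^6 / 7503 = 435.4 m³.
Hydraulic retention time τ = V/Q = 435.4 / 616 = 0.7069 d = 16.97 h.

τ ≈ 17.0 h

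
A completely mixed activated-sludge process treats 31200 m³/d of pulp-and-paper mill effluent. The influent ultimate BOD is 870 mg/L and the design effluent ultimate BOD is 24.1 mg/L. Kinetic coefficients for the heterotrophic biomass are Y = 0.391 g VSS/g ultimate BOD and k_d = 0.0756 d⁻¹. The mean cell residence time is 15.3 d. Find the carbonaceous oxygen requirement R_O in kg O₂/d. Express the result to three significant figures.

R_O ≈ 19600 kg O₂/d

Observed yield with endogenous decay: Y_obs = Y / (1 + k_d·θ_c) = 0.391 / (1 + 0.0756 × 15.3) = 0.391 / 2.157 = 0.1813 g VSS/g ultimate BOD.
ΔS = 870 − 24.1 = 845.9 mg/L, so the substrate removal rate is 31200 × 845.9/1000 = 26392 kg ultimate BOD/d.
Net sludge production P_X = 0.1813 × 26392 = 4785 kg VSS/d.
R_O = Q·(S₀ − S) − 1.42·P_X = 26392 − 1.42 × 4785 = 19598 kg O₂/d.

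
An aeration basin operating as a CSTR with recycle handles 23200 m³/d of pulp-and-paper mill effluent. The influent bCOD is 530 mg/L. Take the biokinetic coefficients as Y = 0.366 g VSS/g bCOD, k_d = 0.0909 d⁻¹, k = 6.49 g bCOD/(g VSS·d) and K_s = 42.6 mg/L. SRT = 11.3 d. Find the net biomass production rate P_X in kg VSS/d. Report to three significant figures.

P_X ≈ 2210 kg VSS/d

Effluent substrate depends only on kinetics and SRT: S = K_s(1 + k_d θ_c) / [θ_c(Yk − k_d) − 1] = 42.6 × (1 + 0.0909 × 11.3) / [11.3 × (0.366 × 6.49 − 0.0909) − 1] = 86.36 / 24.81 = 3.480 mg/L.
Observed yield with endogenous decay: Y_obs = Y / (1 + k_d·θ_c) = 0.366 / (1 + 0.0909 × 11.3) = 0.366 / 2.027 = 0.1805 g VSS/g bCOD.
Mass of bCOD removed per day: Q(S₀ − S) = 23200 × 526.5 g/m³ = 12215 kg/d.
P_X = Y_obs · Q(S₀ − S) = 0.1805 × 12215 = 2205 kg VSS/d.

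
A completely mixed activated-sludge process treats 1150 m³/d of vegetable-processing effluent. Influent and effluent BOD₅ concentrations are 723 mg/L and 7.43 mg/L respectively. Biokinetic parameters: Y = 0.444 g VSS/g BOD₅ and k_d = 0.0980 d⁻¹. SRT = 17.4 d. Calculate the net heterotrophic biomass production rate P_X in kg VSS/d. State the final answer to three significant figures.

The observed yield is Y_obs = Y/(1 + k_d·θ_c) = 0.444 / (1 + 0.0980 × 17.4) = 0.444 / 2.705 = 0.1641 g VSS per g BOD₅ removed.
ΔS = 723 − 7.43 = 715.6 mg/L, so the substrate removal rate is 1150 × 715.6/1000 = 822.9 kg BOD₅/d.
P_X = Y_obs · Q(S₀ − S) = 0.1641 × 822.9 = 135.1 kg VSS/d.

P_X ≈ 135 kg VSS/d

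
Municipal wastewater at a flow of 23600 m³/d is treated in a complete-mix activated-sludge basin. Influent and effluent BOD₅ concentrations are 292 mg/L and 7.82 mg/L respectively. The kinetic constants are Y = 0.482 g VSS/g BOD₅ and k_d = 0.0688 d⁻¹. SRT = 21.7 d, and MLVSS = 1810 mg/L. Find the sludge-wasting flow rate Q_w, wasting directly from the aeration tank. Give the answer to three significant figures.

From the SRT design equation V = Y Q (S₀−S) θ_c / [X (1 + k_d θ_c)] = 0.482 × 23600 × (292 − 7.82) × 21.7 / [1810 × (1 + 0.0688 × 21.7)] = 7.01×10^7 / 4512 = 15546 m³.
Wasting from the aeration tank: Q_w = V / θ_c = 15546 / 21.7 = 716.4 m³/d.

Q_w ≈ 716 m³/d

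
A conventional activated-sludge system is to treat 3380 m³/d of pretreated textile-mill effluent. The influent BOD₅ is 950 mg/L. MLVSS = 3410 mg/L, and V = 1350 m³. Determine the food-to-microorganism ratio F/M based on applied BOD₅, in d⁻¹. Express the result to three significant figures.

F/M ≈ 0.698 d⁻¹

F/M = Q·S₀ / (V·X) = 3380 × 950 / (1350 × 3410) = 0.6975 g BOD₅·(g VSS·d)⁻¹.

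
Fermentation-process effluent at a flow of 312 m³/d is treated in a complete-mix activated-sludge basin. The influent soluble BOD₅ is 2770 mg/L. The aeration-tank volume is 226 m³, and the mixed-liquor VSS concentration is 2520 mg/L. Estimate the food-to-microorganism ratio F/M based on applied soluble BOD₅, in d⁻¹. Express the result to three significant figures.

F/M ≈ 1.52 d⁻¹

F/M = Q·S₀ / (V·X) = 312 × 2770 / (226.0 × 2520) = 1.517 g soluble BOD₅·(g VSS·d)⁻¹.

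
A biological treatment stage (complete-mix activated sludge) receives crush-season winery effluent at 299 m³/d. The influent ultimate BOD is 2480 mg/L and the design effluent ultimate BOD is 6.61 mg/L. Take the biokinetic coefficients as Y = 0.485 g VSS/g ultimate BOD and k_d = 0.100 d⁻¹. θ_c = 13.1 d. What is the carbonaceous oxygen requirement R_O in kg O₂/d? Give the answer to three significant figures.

Y_obs = Y / (1 + k_d θ_c) = 0.485 / (1 + 0.100 × 13.1) = 0.485 / 2.310 = 0.2100.
Mass of ultimate BOD removed per day: Q(S₀ − S) = 299 × 2473 g/m³ = 739.5 kg/d.
Biomass synthesised: P_X = Y_obs × 739.5 = 155.3 kg VSS/d.
Carbonaceous O₂ demand = substrate oxidised − cell-mass equivalent = 739.5 − 1.42 × 155.3 = 519.1 kg O₂/d.

R_O ≈ 519 kg O₂/d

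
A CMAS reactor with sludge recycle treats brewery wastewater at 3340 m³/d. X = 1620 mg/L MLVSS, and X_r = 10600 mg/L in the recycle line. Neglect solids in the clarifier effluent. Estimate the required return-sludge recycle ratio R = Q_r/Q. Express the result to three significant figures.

R ≈ 0.180

Solids balance on the clarifier gives (1+R)X = R·X_r, so R = X/(X_r − X) = 1620 / (10600 − 1620) = 0.1804.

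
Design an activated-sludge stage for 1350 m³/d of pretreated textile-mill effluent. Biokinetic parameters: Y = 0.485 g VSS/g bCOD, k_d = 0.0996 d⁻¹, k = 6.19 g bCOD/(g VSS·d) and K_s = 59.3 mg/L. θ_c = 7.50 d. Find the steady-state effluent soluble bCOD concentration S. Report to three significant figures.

S ≈ 4.99 mg/L

From the Monod/SRT balance for a CMAS, S = K_s·(1+k_d θ_c)/[θ_c·(Y k − k_d) − 1] = 59.3 × (1 + 0.0996 × 7.50) / [7.50 × (0.485 × 6.19 − 0.0996) − 1] = 103.6 / 20.77 = 4.988 mg/L.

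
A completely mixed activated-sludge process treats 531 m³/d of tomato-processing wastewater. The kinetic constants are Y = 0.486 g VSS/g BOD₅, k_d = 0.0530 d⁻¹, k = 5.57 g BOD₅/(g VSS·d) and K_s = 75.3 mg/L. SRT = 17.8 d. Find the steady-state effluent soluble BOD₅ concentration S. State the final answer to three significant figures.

Effluent substrate depends only on kinetics and SRT: S = K_s(1 + k_d θ_c) / [θ_c(Yk − k_d) − 1] = 75.3 × (1 + 0.0530 × 17.8) / [17.8 × (0.486 × 5.57 − 0.0530) − 1] = 146.3 / 46.24 = 3.165 mg/L.

S ≈ 3.16 mg/L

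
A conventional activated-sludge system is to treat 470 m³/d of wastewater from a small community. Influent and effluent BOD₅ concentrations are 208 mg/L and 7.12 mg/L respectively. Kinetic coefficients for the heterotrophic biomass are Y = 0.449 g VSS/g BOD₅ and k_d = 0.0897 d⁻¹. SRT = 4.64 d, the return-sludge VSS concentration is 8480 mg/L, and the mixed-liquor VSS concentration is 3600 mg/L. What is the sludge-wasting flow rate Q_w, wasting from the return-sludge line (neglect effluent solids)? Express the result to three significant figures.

Q_w ≈ 3.53 m³/d

Rearranging the biomass balance for a CMAS with decay, V = Y·Q·ΔS·θ_c / [X·(1+k_d θ_c)] = 0.449 × 470 × (208 − 7.12) × 4.64 / [3600 × (1 + 0.0897 × 4.64)] = 1.97×10^5 / 5098 = 38.58 m³.
Q_w = (V·X)/(θ_c X_r) = 38.58 × 3600 / (4.64 × 8480) = 3.530 m³/d.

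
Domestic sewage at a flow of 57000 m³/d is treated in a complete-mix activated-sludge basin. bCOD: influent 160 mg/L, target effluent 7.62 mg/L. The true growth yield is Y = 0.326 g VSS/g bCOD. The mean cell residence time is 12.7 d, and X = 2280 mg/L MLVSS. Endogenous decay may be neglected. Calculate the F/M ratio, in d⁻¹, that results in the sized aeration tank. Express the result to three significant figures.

V·X = Y·Q·ΔS·θ_c gives V = 0.326 × 57000 × (160 − 7.62) × 12.7 / 2280 = 15772 m³.
F/M = Q·S₀ / (V·X) = 57000 × 160 / (15772 × 2280) = 0.2536 g bCOD·(g VSS·d)⁻¹.

F/M ≈ 0.254 d⁻¹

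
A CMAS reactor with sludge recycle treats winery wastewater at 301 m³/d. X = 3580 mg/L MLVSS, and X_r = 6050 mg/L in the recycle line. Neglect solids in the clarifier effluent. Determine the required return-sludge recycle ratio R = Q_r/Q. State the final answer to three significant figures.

R = Q_r/Q = X/(X_r − X) = 3580 / (6050 − 3580) = 1.449.

R ≈ 1.45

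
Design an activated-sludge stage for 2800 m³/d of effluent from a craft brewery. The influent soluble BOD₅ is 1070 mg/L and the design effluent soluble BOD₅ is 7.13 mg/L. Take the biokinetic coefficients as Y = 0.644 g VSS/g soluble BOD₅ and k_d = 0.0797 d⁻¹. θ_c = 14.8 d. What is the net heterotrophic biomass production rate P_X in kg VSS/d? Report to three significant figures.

P_X ≈ 879 kg VSS/d

Observed yield with endogenous decay: Y_obs = Y / (1 + k_d·θ_c) = 0.644 / (1 + 0.0797 × 14.8) = 0.644 / 2.180 = 0.2955 g VSS/g soluble BOD₅.
Mass of soluble BOD₅ removed per day: Q(S₀ − S) = 2800 × 1063 g/m³ = 2976 kg/d.
P_X = Y_obs · Q(S₀ − S) = 0.2955 × 2976 = 879.3 kg VSS/d.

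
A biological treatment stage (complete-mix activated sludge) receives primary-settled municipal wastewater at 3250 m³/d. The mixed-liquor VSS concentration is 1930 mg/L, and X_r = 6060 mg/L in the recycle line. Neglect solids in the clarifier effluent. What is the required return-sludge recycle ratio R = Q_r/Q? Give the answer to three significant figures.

R ≈ 0.467

Solids balance on the clarifier gives (1+R)X = R·X_r, so R = X/(X_r − X) = 1930 / (6060 − 1930) = 0.4673.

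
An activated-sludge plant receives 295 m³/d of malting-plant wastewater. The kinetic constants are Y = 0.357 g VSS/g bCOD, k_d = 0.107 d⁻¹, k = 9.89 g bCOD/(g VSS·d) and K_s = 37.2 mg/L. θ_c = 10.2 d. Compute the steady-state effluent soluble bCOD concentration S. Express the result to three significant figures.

For a completely mixed reactor with recycle the Lawrence–McCarty relation gives S = K_s·(1 + k_d·θ_c) / [θ_c·(Y·k − k_d) − 1] = 37.2 × (1 + 0.107 × 10.2) / [10.2 × (0.357 × 9.89 − 0.107) − 1] = 77.80 / 33.92 = 2.293 mg/L.

S ≈ 2.29 mg/L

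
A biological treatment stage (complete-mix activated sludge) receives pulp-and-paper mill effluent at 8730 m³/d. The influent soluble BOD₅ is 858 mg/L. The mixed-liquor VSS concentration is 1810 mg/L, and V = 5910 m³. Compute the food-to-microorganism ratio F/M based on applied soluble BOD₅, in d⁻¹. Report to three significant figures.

F/M ≈ 0.700 d⁻¹

F/M = applied load / biomass = Q·S₀/(V·X) = 8730 × 858 / (5910 × 1810) = 0.7002 d⁻¹.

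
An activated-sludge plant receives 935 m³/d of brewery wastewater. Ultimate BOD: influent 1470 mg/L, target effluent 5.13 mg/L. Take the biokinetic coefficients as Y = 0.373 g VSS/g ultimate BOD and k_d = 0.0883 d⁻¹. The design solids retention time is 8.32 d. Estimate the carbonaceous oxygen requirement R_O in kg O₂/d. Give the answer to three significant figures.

R_O ≈ 951 kg O₂/d

The observed yield is Y_obs = Y/(1 + k_d·θ_c) = 0.373 / (1 + 0.0883 × 8.32) = 0.373 / 1.735 = 0.2150 g VSS per g ultimate BOD removed.
Substrate removed = Q·(S₀ − S) = 935 m³/d × (1470 − 5.13) g/m³ = 1.37×10^6 g/d = 1370 kg/d.
P_X = Y_obs·Q·(S₀ − S) = 0.2150 × 1370 = 294.5 kg VSS/d.
Carbonaceous O₂ demand = substrate oxidised − cell-mass equivalent = 1370 − 1.42 × 294.5 = 951.4 kg O₂/d.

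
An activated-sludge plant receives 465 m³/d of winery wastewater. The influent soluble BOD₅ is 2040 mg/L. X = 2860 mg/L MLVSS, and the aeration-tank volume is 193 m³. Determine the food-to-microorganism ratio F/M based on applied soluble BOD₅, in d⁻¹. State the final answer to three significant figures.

Food-to-microorganism ratio F/M = Q S₀ / (V X) = 465 × 2040 / (193.0 × 2860) = 1.719 d⁻¹.

F/M ≈ 1.72 d⁻¹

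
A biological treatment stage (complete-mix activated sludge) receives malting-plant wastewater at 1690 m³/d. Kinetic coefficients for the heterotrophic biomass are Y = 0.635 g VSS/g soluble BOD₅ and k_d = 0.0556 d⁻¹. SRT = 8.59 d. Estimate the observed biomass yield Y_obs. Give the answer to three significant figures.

Y_obs ≈ 0.430 g VSS/g soluble BOD₅

The observed yield is Y_obs = Y/(1 + k_d·θ_c) = 0.635 / (1 + 0.0556 × 8.59) = 0.635 / 1.478 = 0.4297 g VSS per g soluble BOD₅ removed.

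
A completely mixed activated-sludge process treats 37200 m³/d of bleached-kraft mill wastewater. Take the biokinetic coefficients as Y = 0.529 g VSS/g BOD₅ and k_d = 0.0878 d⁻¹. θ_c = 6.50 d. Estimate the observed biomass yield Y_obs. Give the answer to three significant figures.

Y_obs ≈ 0.337 g VSS/g BOD₅

Observed yield with endogenous decay: Y_obs = Y / (1 + k_d·θ_c) = 0.529 / (1 + 0.0878 × 6.50) = 0.529 / 1.571 = 0.3368 g VSS/g BOD₅.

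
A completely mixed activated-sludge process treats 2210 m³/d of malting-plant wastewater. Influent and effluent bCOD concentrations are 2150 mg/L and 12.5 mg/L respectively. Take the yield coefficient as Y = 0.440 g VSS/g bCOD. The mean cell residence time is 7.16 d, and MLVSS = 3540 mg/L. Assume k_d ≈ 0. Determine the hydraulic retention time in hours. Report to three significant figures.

τ ≈ 45.7 h

Biomass mass balance (decay neglected): V·X = Y·Q·(S₀ − S)·θ_c, so V = 0.440 × 2210 × (2150 − 12.5) × 7.16 / 3540 = 4204 m³.
HRT = V/Q = 4204 m³ / 2210 m³·d⁻¹ = 1.902 d × 24 = 45.65 h.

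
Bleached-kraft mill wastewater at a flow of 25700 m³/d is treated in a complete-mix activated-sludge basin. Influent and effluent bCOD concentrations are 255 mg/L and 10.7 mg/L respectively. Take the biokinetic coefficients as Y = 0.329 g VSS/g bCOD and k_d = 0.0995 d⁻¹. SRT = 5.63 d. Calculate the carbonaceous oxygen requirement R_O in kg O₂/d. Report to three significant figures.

R_O ≈ 4400 kg O₂/d

The observed yield is Y_obs = Y/(1 + k_d·θ_c) = 0.329 / (1 + 0.0995 × 5.63) = 0.329 / 1.560 = 0.2109 g VSS per g bCOD removed.
Q·(S₀ − S) = 25700 × (255 − 10.7) × 10⁻³ = 6279 kg/d removed.
Biomass synthesised: P_X = Y_obs × 6279 = 1324 kg VSS/d.
R_O = Q·(S₀ − S) − 1.42·P_X = 6279 − 1.42 × 1324 = 4398 kg O₂/d.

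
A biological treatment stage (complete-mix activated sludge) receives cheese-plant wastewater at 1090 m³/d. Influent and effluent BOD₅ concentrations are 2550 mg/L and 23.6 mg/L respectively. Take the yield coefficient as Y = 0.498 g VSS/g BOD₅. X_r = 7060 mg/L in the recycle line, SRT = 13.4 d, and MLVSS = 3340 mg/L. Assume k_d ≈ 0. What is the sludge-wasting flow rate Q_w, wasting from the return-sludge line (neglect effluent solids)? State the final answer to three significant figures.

Biomass mass balance (decay neglected): V·X = Y·Q·(S₀ − S)·θ_c, so V = 0.498 × 1090 × (2550 − 23.6) × 13.4 / 3340 = 5502 m³.
Q_w = (V·X)/(θ_c X_r) = 5502 × 3340 / (13.4 × 7060) = 194.2 m³/d.

Q_w ≈ 194 m³/d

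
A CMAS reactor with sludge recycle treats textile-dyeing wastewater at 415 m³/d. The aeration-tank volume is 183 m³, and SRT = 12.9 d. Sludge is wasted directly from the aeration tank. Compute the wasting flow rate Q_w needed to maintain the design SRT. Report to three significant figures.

Q_w ≈ 14.2 m³/d

For wasting at MLVSS concentration, Q_w = V/θ_c = 183.0/12.9 = 14.19 m³/d.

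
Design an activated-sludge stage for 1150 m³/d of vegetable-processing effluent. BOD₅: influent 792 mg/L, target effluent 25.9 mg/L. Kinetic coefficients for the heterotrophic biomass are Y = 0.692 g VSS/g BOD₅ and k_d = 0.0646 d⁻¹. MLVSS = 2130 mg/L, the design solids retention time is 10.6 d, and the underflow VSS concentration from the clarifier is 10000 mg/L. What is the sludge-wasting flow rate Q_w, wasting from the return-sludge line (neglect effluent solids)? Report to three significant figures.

Steady-state biomass mass balance: V·X·(1 + k_d·θ_c) = Y·Q·(S₀ − S)·θ_c, so V = 0.692 × 1150 × (792 − 25.9) × 10.6 / [2130 × (1 + 0.0646 × 10.6)] = 6.46×10^6 / 3589 = 1801 m³.
θ_c = V·X/(Q_w·X_r) when wasting from the recycle, so Q_w = V·X/(θ_c·X_r) = 1801 × 2130 / (10.6 × 10000) = 36.19 m³/d.

Q_w ≈ 36.2 m³/d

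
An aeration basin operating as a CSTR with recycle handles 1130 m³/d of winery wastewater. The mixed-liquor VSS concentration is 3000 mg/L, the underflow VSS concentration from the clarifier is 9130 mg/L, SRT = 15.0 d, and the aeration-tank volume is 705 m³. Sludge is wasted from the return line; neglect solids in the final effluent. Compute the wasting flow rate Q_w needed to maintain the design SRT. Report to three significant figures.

Q_w ≈ 15.4 m³/d

Q_w = (V·X)/(θ_c X_r) = 705.0 × 3000 / (15.0 × 9130) = 15.44 m³/d.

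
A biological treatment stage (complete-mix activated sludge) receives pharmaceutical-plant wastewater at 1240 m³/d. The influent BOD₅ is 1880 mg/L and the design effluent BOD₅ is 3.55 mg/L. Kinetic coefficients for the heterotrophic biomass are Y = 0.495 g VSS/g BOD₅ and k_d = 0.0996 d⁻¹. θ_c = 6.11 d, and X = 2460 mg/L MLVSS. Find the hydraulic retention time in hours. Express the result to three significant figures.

Steady-state biomass mass balance: V·X·(1 + k_d·θ_c) = Y·Q·(S₀ − S)·θ_c, so V = 0.495 × 1240 × (1880 − 3.55) × 6.11 / [2460 × (1 + 0.0996 × 6.11)] = 7.04×10^6 / 3957 = 1778 m³.
τ = V/Q = 1778/1240 = 1.434 d, or 34.42 h.

τ ≈ 34.4 h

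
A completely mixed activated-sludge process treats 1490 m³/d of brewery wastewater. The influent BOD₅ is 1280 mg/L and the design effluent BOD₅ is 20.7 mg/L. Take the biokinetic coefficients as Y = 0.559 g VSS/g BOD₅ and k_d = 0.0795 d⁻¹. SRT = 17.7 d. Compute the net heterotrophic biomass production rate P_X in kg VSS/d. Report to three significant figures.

P_X ≈ 436 kg VSS/d

Correct the yield for decay: Y_obs = Y/(1 + k_d θ_c) = 0.559 / (1 + 0.0795 × 17.7) = 0.559 / 2.407 = 0.2322.
Mass of BOD₅ removed per day: Q(S₀ − S) = 1490 × 1259 g/m³ = 1876 kg/d.
Net biomass production P_X = Y_obs × Q·(S₀ − S) = 0.2322 × 1876 = 435.7 kg VSS/d.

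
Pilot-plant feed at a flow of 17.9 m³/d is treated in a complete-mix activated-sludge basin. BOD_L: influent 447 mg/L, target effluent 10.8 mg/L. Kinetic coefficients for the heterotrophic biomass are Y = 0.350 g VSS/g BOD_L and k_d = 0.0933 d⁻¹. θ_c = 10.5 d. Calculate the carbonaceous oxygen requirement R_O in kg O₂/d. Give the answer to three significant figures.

R_O ≈ 5.85 kg O₂/d

The observed yield is Y_obs = Y/(1 + k_d·θ_c) = 0.350 / (1 + 0.0933 × 10.5) = 0.350 / 1.980 = 0.1768 g VSS per g BOD_L removed.
Q·(S₀ − S) = 17.9 × (447 − 10.8) × 10⁻³ = 7.808 kg/d removed.
P_X = Y_obs·Q·(S₀ − S) = 0.1768 × 7.808 = 1.380 kg VSS/d.
Carbonaceous O₂ demand = substrate oxidised − cell-mass equivalent = 7.808 − 1.42 × 1.380 = 5.848 kg O₂/d.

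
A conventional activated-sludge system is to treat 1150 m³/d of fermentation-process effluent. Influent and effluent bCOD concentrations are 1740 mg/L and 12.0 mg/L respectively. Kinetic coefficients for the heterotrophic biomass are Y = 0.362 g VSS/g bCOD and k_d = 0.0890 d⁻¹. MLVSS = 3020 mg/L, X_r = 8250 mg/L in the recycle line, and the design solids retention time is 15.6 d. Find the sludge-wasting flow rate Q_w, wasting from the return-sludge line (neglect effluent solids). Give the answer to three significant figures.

Rearranging the biomass balance for a CMAS with decay, V = Y·Q·ΔS·θ_c / [X·(1+k_d θ_c)] = 0.362 × 1150 × (1740 − 12.0) × 15.6 / [3020 × (1 + 0.0890 × 15.6)] = 1.12×10^7 / 7213 = 1556 m³.
Wasting from the return line (neglecting effluent solids): Q_w = V·X / (θ_c·X_r) = 1556 × 3020 / (15.6 × 8250) = 36.51 m³/d.

Q_w ≈ 36.5 m³/d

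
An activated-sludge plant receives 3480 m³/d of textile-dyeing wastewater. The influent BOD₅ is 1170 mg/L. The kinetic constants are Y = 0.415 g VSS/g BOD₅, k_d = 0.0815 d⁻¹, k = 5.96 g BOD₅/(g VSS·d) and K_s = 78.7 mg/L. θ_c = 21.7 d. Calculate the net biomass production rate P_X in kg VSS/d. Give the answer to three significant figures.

P_X ≈ 608 kg VSS/d

For a completely mixed reactor with recycle the Lawrence–McCarty relation gives S = K_s·(1 + k_d·θ_c) / [θ_c·(Y·k − k_d) − 1] = 78.7 × (1 + 0.0815 × 21.7) / [21.7 × (0.415 × 5.96 − 0.0815) − 1] = 217.9 / 50.90 = 4.280 mg/L.
The observed yield is Y_obs = Y/(1 + k_d·θ_c) = 0.415 / (1 + 0.0815 × 21.7) = 0.415 / 2.769 = 0.1499 g VSS per g BOD₅ removed.
Mass of BOD₅ removed per day: Q(S₀ − S) = 3480 × 1166 g/m³ = 4057 kg/d.
Net biomass production P_X = Y_obs × Q·(S₀ − S) = 0.1499 × 4057 = 608.1 kg VSS/d.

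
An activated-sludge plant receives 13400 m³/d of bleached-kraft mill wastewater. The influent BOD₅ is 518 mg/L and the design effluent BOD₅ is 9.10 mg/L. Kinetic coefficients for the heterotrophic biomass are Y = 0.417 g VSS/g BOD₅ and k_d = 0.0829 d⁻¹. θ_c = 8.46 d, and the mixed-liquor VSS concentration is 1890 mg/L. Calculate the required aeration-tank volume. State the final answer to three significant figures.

V ≈ 7480 m³

Steady-state biomass mass balance: V·X·(1 + k_d·θ_c) = Y·Q·(S₀ − S)·θ_c, so V = 0.417 × 13400 × (518 − 9.10) × 8.46 / [1890 × (1 + 0.0829 × 8.46)] = 2.41×10^7 / 3216 = 7482 m³.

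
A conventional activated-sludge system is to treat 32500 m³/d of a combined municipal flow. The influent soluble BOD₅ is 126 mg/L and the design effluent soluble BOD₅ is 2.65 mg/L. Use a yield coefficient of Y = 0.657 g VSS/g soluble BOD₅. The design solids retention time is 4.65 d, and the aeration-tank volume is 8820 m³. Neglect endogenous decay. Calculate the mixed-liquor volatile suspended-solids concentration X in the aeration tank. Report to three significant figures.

X = Y·Q·ΔS·θ_c / V = 0.657 × 32500 × (126 − 2.65) × 4.65 / 8820 = 1389 mg/L.

X ≈ 1390 mg/L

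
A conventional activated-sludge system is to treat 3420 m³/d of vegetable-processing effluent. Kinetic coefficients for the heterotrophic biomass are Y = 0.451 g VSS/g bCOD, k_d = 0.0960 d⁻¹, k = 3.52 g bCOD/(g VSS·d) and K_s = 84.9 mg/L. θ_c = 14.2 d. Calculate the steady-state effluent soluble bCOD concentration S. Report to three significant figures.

For a completely mixed reactor with recycle the Lawrence–McCarty relation gives S = K_s·(1 + k_d·θ_c) / [θ_c·(Y·k − k_d) − 1] = 84.9 × (1 + 0.0960 × 14.2) / [14.2 × (0.451 × 3.52 − 0.0960) − 1] = 200.6 / 20.18 = 9.943 mg/L.

S ≈ 9.94 mg/L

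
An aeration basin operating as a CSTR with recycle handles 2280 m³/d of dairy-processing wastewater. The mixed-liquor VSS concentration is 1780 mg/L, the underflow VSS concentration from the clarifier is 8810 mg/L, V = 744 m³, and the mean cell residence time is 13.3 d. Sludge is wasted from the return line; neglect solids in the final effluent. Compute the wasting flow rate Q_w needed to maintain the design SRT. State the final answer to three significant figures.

Q_w ≈ 11.3 m³/d

Wasting from the return line (neglecting effluent solids): Q_w = V·X / (θ_c·X_r) = 744.0 × 1780 / (13.3 × 8810) = 11.30 m³/d.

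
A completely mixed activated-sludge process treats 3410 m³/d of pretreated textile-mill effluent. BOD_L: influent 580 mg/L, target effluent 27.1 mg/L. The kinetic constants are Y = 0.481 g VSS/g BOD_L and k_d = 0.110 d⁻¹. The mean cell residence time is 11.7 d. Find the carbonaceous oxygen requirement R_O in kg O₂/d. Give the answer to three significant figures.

R_O ≈ 1320 kg O₂/d

Correct the yield for decay: Y_obs = Y/(1 + k_d θ_c) = 0.481 / (1 + 0.110 × 11.7) = 0.481 / 2.287 = 0.2103.
ΔS = 580 − 27.1 = 552.9 mg/L, so the substrate removal rate is 3410 × 552.9/1000 = 1885 kg BOD_L/d.
P_X = Y_obs·Q·(S₀ − S) = 0.2103 × 1885 = 396.5 kg VSS/d.
Carbonaceous O₂ demand = substrate oxidised − cell-mass equivalent = 1885 − 1.42 × 396.5 = 1322 kg O₂/d.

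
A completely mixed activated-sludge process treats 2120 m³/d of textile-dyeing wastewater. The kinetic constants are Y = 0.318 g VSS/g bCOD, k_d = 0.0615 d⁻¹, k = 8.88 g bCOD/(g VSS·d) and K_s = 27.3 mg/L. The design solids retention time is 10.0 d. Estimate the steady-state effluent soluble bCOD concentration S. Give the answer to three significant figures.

From the Monod/SRT balance for a CMAS, S = K_s·(1+k_d θ_c)/[θ_c·(Y k − k_d) − 1] = 27.3 × (1 + 0.0615 × 10.0) / [10.0 × (0.318 × 8.88 − 0.0615) − 1] = 44.09 / 26.62 = 1.656 mg/L.

S ≈ 1.66 mg/L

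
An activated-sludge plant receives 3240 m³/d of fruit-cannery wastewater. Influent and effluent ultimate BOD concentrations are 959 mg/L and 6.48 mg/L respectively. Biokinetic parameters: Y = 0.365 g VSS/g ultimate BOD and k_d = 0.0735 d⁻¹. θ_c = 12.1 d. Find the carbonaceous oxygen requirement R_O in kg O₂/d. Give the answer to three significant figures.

R_O ≈ 2240 kg O₂/d

The observed yield is Y_obs = Y/(1 + k_d·θ_c) = 0.365 / (1 + 0.0735 × 12.1) = 0.365 / 1.889 = 0.1932 g VSS per g ultimate BOD removed.
Mass of ultimate BOD removed per day: Q(S₀ − S) = 3240 × 952.5 g/m³ = 3086 kg/d.
Net sludge production P_X = 0.1932 × 3086 = 596.2 kg VSS/d.
R_O = Q·(S₀ − S) − 1.42·P_X = 3086 − 1.42 × 596.2 = 2240 kg O₂/d.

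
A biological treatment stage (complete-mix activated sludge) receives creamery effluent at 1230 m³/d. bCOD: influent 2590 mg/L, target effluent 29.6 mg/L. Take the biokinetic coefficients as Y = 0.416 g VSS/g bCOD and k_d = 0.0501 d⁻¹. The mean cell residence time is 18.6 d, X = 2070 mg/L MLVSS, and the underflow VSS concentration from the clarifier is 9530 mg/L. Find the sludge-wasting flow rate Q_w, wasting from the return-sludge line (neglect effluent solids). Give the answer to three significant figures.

Q_w ≈ 71.2 m³/d

Rearranging the biomass balance for a CMAS with decay, V = Y·Q·ΔS·θ_c / [X·(1+k_d θ_c)] = 0.416 × 1230 × (2590 − 29.6) × 18.6 / [2070 × (1 + 0.0501 × 18.6)] = 2.44×10^7 / 3999 = 6094 m³.
Wasting from the return line (neglecting effluent solids): Q_w = V·X / (θ_c·X_r) = 6094 × 2070 / (18.6 × 9530) = 71.16 m³/d.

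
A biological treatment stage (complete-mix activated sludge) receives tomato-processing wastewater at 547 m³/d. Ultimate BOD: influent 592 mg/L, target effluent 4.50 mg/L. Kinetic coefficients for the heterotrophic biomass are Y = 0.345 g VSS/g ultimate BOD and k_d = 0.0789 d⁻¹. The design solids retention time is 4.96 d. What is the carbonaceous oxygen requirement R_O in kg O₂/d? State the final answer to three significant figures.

Observed yield with endogenous decay: Y_obs = Y / (1 + k_d·θ_c) = 0.345 / (1 + 0.0789 × 4.96) = 0.345 / 1.391 = 0.2480 g VSS/g ultimate BOD.
Mass of ultimate BOD removed per day: Q(S₀ − S) = 547 × 587.5 g/m³ = 321.4 kg/d.
Biomass synthesised: P_X = Y_obs × 321.4 = 79.69 kg VSS/d.
R_O = Q·ΔS − 1.42 P_X = 321.4 − 113.2 = 208.2 kg O₂/d.

R_O ≈ 208 kg O₂/d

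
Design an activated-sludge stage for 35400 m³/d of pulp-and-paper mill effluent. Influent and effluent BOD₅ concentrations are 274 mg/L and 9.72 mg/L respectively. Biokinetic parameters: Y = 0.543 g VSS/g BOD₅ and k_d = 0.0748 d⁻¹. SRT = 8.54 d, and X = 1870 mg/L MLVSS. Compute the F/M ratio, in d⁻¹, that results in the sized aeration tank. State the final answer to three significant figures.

From the SRT design equation V = Y Q (S₀−S) θ_c / [X (1 + k_d θ_c)] = 0.543 × 35400 × (274 − 9.72) × 8.54 / [1870 × (1 + 0.0748 × 8.54)] = 4.34×10^7 / 3065 = 14157 m³.
F/M = applied load / biomass = Q·S₀/(V·X) = 35400 × 274 / (14157 × 1870) = 0.3664 d⁻¹.

F/M ≈ 0.366 d⁻¹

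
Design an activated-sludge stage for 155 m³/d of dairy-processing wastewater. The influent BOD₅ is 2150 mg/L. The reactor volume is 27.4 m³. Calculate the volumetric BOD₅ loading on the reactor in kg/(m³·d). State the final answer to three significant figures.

L_v ≈ 12.2 kg BOD₅/(m³·d)

Volumetric loading L_v = Q·S₀ / V = 155 × 2150 g/m³ / 27.40 m³ = 12162 g/(m³·d) = 12.16 kg BOD₅/(m³·d).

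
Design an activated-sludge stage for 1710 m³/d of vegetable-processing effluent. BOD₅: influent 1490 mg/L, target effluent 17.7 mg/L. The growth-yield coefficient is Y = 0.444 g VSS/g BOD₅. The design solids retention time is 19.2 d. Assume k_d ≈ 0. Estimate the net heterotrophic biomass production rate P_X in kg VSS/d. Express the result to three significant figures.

P_X ≈ 1120 kg VSS/d

Since k_d ≈ 0, Y_obs = Y = 0.444 g VSS/g BOD₅.
Q·(S₀ − S) = 1710 × (1490 − 17.7) × 10⁻³ = 2518 kg/d removed.
Biomass produced: P_X = Y_obs·Q·ΔS = 0.4440 × 2518 ≈ 1118 kg VSS/d.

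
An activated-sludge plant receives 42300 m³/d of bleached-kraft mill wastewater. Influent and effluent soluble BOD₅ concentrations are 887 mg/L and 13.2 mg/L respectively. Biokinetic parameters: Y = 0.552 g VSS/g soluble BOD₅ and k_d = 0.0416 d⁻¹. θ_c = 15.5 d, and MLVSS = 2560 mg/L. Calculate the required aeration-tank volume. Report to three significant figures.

V ≈ 75100 m³

From the SRT design equation V = Y Q (S₀−S) θ_c / [X (1 + k_d θ_c)] = 0.552 × 42300 × (887 − 13.2) × 15.5 / [2560 × (1 + 0.0416 × 15.5)] = 3.16×10^8 / 4211 = 75105 m³.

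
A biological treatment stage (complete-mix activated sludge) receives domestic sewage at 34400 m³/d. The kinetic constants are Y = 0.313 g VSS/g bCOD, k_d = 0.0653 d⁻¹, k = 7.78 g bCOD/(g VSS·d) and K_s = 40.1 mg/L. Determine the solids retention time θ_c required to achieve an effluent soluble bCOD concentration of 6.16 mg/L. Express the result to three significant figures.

θ_c ≈ 3.86 d

At the target effluent, Y k S/(K_s+S) = 0.313×7.78×6.16/46.26 = 0.3243 d⁻¹.
Then 1/θ_c = μ − k_d = 0.3243 − 0.0653 = 0.2590 d⁻¹, giving θ_c = 3.862 d.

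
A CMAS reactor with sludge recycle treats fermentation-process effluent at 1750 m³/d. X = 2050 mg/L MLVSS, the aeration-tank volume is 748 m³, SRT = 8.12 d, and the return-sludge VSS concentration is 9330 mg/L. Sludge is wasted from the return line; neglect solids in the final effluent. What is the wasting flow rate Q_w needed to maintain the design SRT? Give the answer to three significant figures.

θ_c = V·X/(Q_w·X_r) when wasting from the recycle, so Q_w = V·X/(θ_c·X_r) = 748.0 × 2050 / (8.12 × 9330) = 20.24 m³/d.

Q_w ≈ 20.2 m³/d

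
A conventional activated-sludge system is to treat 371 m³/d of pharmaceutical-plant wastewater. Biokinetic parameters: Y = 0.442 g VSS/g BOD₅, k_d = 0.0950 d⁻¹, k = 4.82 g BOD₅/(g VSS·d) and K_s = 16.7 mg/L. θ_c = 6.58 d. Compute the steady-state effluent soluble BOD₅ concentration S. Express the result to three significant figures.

S ≈ 2.19 mg/L

For a completely mixed reactor with recycle the Lawrence–McCarty relation gives S = K_s·(1 + k_d·θ_c) / [θ_c·(Y·k − k_d) − 1] = 16.7 × (1 + 0.0950 × 6.58) / [6.58 × (0.442 × 4.82 − 0.0950) − 1] = 27.14 / 12.39 = 2.190 mg/L.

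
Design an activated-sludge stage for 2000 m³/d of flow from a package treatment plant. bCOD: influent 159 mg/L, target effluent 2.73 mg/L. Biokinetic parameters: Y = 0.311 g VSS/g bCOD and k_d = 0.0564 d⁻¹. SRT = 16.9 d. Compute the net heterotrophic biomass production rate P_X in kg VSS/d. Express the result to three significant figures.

Observed yield with endogenous decay: Y_obs = Y / (1 + k_d·θ_c) = 0.311 / (1 + 0.0564 × 16.9) = 0.311 / 1.953 = 0.1592 g VSS/g bCOD.
Substrate removed = Q·(S₀ − S) = 2000 m³/d × (159 − 2.73) g/m³ = 3.13×10^5 g/d = 312.5 kg/d.
Net biomass production P_X = Y_obs × Q·(S₀ − S) = 0.1592 × 312.5 = 49.77 kg VSS/d.

P_X ≈ 49.8 kg VSS/d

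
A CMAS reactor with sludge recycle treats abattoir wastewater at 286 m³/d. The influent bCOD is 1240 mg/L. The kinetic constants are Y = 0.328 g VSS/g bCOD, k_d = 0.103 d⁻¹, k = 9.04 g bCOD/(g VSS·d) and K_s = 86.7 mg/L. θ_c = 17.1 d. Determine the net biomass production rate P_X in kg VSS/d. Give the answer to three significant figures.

Effluent substrate depends only on kinetics and SRT: S = K_s(1 + k_d θ_c) / [θ_c(Yk − k_d) − 1] = 86.7 × (1 + 0.103 × 17.1) / [17.1 × (0.328 × 9.04 − 0.103) − 1] = 239.4 / 47.94 = 4.994 mg/L.
The observed yield is Y_obs = Y/(1 + k_d·θ_c) = 0.328 / (1 + 0.103 × 17.1) = 0.328 / 2.761 = 0.1188 g VSS per g bCOD removed.
Q·(S₀ − S) = 286 × (1240 − 4.99) × 10⁻³ = 353.2 kg/d removed.
So the net sludge growth is P_X = 0.1188 × 353.2 = 41.96 kg VSS/d.

P_X ≈ 42.0 kg VSS/d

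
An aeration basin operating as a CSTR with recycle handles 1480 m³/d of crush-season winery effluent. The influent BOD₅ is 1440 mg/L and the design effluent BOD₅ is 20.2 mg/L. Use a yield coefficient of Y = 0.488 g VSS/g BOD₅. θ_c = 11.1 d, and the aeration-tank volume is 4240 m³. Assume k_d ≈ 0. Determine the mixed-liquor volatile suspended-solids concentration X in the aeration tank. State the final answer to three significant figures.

X ≈ 2680 mg/L

X = Y·Q·ΔS·θ_c / V = 0.488 × 1480 × (1440 − 20.2) × 11.1 / 4240 = 2685 mg/L.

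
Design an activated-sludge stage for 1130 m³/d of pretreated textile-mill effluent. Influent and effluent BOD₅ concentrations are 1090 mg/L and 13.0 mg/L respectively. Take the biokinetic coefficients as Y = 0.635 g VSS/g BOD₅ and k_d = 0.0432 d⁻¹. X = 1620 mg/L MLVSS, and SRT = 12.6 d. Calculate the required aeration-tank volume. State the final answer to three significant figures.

V ≈ 3890 m³

Rearranging the biomass balance for a CMAS with decay, V = Y·Q·ΔS·θ_c / [X·(1+k_d θ_c)] = 0.635 × 1130 × (1090 − 13.0) × 12.6 / [1620 × (1 + 0.0432 × 12.6)] = 9.74×10^6 / 2502 = 3892 m³.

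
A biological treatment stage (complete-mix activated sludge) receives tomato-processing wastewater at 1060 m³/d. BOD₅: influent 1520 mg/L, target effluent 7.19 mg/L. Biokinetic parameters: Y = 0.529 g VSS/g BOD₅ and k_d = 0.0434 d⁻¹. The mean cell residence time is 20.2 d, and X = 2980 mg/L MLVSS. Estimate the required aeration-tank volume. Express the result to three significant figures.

V ≈ 3060 m³

Rearranging the biomass balance for a CMAS with decay, V = Y·Q·ΔS·θ_c / [X·(1+k_d θ_c)] = 0.529 × 1060 × (1520 − 7.19) × 20.2 / [2980 × (1 + 0.0434 × 20.2)] = 1.71×10^7 / 5593 = 3064 m³.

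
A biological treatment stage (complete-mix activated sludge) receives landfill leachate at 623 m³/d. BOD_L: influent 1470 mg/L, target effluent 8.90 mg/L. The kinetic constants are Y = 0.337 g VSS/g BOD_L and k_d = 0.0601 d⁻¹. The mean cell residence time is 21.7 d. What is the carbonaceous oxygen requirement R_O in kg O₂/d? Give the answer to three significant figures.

R_O ≈ 721 kg O₂/d

The observed yield is Y_obs = Y/(1 + k_d·θ_c) = 0.337 / (1 + 0.0601 × 21.7) = 0.337 / 2.304 = 0.1463 g VSS per g BOD_L removed.
Mass of BOD_L removed per day: Q(S₀ − S) = 623 × 1461 g/m³ = 910.3 kg/d.
P_X = Y_obs·Q·(S₀ − S) = 0.1463 × 910.3 = 133.1 kg VSS/d.
R_O = Q·ΔS − 1.42 P_X = 910.3 − 189.0 = 721.2 kg O₂/d.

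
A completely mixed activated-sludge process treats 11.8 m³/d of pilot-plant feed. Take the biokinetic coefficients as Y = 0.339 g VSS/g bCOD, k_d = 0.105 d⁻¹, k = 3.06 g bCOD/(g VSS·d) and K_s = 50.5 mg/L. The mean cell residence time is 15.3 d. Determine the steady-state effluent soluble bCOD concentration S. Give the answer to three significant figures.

S ≈ 9.92 mg/L

For a completely mixed reactor with recycle the Lawrence–McCarty relation gives S = K_s·(1 + k_d·θ_c) / [θ_c·(Y·k − k_d) − 1] = 50.5 × (1 + 0.105 × 15.3) / [15.3 × (0.339 × 3.06 − 0.105) − 1] = 131.6 / 13.26 = 9.923 mg/L.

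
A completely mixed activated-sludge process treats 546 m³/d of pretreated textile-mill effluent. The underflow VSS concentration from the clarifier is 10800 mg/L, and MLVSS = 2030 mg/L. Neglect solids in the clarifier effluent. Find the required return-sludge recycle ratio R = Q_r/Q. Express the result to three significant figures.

R ≈ 0.231

R = Q_r/Q = X/(X_r − X) = 2030 / (10800 − 2030) = 0.2315.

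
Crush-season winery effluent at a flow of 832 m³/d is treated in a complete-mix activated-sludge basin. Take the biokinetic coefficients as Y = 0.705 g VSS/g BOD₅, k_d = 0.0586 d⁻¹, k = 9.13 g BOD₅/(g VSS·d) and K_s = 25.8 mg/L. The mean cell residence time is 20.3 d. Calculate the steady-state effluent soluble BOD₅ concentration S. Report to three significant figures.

S ≈ 0.440 mg/L

From the Monod/SRT balance for a CMAS, S = K_s·(1+k_d θ_c)/[θ_c·(Y k − k_d) − 1] = 25.8 × (1 + 0.0586 × 20.3) / [20.3 × (0.705 × 9.13 − 0.0586) − 1] = 56.49 / 128.5 = 0.4397 mg/L.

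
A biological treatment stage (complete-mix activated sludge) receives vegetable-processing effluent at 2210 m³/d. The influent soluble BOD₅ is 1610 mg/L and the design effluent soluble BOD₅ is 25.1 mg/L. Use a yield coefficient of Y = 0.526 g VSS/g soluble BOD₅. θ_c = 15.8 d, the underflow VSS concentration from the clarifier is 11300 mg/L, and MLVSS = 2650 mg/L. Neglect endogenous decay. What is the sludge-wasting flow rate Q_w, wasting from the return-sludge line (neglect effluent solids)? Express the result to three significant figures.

Q_w ≈ 163 m³/d

With k_d = 0 the design equation reduces to V = Y Q (S₀−S) θ_c / X = 0.526 × 2210 × (1610 − 25.1) × 15.8 / 2650 = 10985 m³.
Wasting from the return line (neglecting effluent solids): Q_w = V·X / (θ_c·X_r) = 10985 × 2650 / (15.8 × 11300) = 163.0 m³/d.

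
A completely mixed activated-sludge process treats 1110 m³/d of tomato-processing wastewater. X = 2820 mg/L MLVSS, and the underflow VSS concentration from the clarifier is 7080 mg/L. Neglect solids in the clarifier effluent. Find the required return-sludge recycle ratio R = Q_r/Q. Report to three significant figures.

R ≈ 0.662

Mass balance around the secondary clarifier (neglecting effluent solids): R = X / (X_r − X) = 2820 / (7080 − 2820) = 0.6620.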